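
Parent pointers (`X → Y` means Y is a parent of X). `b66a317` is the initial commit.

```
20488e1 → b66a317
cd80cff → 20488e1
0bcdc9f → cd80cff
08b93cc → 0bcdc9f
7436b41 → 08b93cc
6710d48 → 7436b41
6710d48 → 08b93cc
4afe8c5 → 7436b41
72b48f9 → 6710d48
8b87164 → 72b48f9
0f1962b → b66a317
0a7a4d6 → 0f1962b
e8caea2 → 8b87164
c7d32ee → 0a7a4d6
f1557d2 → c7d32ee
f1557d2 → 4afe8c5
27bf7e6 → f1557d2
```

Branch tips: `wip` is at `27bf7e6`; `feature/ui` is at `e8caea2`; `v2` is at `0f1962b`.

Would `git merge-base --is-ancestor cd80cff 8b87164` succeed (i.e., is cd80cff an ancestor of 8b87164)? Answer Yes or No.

Yes

Ancestors of 8b87164 (commits reachable by following parents): {08b93cc, 0bcdc9f, 20488e1, 6710d48, 72b48f9, 7436b41, 8b87164, b66a317, cd80cff}.
cd80cff is in that set, so it is an ancestor of 8b87164.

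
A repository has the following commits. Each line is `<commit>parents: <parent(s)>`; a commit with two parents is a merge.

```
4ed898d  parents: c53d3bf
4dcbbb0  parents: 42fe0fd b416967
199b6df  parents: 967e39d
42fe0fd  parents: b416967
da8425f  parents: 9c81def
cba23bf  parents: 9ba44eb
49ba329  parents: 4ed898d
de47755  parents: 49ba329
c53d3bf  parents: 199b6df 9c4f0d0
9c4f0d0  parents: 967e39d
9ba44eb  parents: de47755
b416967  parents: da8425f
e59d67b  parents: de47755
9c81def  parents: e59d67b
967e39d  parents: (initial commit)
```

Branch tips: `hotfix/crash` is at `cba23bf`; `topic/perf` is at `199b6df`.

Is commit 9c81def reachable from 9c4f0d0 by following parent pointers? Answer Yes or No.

No

Ancestors of 9c4f0d0: {967e39d, 9c4f0d0}.
9c81def is not in that set, so it is not an ancestor of 9c4f0d0.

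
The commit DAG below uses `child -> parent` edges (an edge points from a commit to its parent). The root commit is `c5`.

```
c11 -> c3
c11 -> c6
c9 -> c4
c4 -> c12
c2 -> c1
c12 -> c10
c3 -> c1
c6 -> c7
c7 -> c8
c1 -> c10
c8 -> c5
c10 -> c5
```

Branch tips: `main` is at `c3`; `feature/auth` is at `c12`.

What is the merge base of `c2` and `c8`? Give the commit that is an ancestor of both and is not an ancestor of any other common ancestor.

Ancestors of c2: {c1, c10, c2, c5}.
Ancestors of c8: {c5, c8}.
Common ancestors: {c5}.
The only common ancestor is c5, so it is the merge base.

c5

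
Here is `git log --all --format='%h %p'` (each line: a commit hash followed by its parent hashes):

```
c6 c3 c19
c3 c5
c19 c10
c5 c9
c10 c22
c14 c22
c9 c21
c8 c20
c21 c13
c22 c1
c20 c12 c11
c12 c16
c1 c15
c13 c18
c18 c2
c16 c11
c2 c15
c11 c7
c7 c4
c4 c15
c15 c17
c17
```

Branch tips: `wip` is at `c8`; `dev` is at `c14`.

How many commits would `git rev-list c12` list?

Walking parent pointers from c12: reachable set = {c11, c12, c15, c16, c17, c4, c7}.
That is 7 commits.

7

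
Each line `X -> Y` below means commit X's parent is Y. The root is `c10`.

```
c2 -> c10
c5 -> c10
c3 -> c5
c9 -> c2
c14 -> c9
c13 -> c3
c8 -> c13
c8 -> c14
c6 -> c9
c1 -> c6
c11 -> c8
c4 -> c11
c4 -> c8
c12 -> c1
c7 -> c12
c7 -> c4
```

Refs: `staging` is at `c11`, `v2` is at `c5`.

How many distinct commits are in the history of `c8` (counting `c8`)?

Walking parent pointers from c8: reachable set = {c10, c13, c14, c2, c3, c5, c8, c9}.
That is 8 commits.

8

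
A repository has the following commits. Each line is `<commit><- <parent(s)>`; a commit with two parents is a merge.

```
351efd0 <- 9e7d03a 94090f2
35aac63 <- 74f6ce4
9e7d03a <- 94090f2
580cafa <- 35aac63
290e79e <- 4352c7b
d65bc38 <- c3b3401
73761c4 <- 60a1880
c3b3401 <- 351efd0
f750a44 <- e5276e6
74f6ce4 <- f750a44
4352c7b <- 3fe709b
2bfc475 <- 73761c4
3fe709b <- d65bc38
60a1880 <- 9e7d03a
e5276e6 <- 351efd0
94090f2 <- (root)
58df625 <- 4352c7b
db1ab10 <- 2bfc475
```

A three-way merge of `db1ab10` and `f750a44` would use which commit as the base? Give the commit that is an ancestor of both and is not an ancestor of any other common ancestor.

9e7d03a

Ancestors of db1ab10: {2bfc475, 60a1880, 73761c4, 94090f2, 9e7d03a, db1ab10}.
Ancestors of f750a44: {351efd0, 94090f2, 9e7d03a, e5276e6, f750a44}.
Common ancestors: {94090f2, 9e7d03a}.
Among these, 9e7d03a is not an ancestor of any other common ancestor — it is the merge base.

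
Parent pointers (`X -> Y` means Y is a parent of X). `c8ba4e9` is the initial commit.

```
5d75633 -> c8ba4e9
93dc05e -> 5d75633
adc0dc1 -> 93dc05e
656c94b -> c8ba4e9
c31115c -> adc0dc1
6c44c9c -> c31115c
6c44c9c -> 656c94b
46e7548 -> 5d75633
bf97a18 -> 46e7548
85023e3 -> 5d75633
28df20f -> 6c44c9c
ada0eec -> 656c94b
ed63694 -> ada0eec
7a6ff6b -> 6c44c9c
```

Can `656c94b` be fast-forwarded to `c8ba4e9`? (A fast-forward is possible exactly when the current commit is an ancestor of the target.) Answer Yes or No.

A fast-forward from 656c94b to c8ba4e9 is possible iff 656c94b is an ancestor of c8ba4e9.
Ancestors of c8ba4e9: {c8ba4e9}.
656c94b is not among them, so fast-forward is not possible.

No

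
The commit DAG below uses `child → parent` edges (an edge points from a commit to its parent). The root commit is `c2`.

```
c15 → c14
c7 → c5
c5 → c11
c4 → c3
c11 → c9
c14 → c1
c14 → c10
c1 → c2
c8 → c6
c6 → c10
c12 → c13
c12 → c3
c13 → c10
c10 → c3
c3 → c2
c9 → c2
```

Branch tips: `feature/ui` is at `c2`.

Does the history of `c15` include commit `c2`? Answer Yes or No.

Yes

Ancestors of c15 (commits reachable by following parents): {c1, c10, c14, c15, c2, c3}.
c2 is in that set, so it is an ancestor of c15.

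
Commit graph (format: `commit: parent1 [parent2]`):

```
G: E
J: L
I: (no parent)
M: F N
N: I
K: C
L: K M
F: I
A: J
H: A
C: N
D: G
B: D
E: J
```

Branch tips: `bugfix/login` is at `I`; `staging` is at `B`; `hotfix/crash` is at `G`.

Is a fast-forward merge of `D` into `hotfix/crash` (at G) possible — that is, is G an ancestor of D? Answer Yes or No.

A fast-forward from G to D is possible iff G is an ancestor of D.
Ancestors of D: {C, D, E, F, G, I, J, K, L, M, N}.
G is among them, so fast-forward is possible.

Yes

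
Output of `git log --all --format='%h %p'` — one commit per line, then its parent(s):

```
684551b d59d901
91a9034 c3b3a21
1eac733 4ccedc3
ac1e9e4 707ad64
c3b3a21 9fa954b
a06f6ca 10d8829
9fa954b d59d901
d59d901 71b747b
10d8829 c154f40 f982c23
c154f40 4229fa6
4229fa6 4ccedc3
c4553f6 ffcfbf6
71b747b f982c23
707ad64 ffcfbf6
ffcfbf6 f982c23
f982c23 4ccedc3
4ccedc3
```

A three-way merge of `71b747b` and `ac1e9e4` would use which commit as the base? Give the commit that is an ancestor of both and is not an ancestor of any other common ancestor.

Ancestors of 71b747b: {4ccedc3, 71b747b, f982c23}.
Ancestors of ac1e9e4: {4ccedc3, 707ad64, ac1e9e4, f982c23, ffcfbf6}.
Common ancestors: {4ccedc3, f982c23}.
Among these, f982c23 is not an ancestor of any other common ancestor — it is the merge base.

f982c23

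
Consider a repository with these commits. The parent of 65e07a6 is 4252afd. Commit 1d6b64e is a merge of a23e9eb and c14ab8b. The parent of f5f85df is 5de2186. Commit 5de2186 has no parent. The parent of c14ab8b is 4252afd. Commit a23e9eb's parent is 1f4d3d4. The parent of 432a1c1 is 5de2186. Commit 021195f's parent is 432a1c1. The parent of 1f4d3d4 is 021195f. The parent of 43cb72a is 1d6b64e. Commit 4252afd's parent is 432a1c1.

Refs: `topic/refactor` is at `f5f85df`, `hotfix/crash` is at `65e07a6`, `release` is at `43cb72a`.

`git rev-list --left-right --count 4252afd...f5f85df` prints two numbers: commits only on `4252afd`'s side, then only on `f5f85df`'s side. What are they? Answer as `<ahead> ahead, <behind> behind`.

2 ahead, 1 behind

Reachable from 4252afd: {4252afd, 432a1c1, 5de2186}.
Reachable from f5f85df: {5de2186, f5f85df}.
Only in 4252afd's history (ahead): {4252afd, 432a1c1} — 2.
Only in f5f85df's history (behind): {f5f85df} — 1.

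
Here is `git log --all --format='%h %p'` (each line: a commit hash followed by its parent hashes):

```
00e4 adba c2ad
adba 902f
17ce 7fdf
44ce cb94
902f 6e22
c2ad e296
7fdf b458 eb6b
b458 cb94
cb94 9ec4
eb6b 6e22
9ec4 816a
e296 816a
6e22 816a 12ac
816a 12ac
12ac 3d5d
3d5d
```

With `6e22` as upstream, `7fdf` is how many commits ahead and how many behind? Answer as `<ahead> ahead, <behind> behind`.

5 ahead, 0 behind

Reachable from 7fdf: {12ac, 3d5d, 6e22, 7fdf, 816a, 9ec4, b458, cb94, eb6b}.
Reachable from 6e22: {12ac, 3d5d, 6e22, 816a}.
Only in 7fdf's history (ahead): {7fdf, 9ec4, b458, cb94, eb6b} — 5.
Only in 6e22's history (behind): {} — 0.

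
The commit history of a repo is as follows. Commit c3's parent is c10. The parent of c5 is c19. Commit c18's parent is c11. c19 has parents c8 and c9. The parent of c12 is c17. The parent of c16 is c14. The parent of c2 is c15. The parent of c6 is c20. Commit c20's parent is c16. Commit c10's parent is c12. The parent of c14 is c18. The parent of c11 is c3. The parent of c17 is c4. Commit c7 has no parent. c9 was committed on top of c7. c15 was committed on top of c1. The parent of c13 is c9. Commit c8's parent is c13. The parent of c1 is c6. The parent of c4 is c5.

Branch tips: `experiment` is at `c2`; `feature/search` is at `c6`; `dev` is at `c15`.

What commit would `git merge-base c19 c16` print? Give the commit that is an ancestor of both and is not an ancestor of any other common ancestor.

c19

Ancestors of c19: {c13, c19, c7, c8, c9}.
Ancestors of c16: {c10, c11, c12, c13, c14, c16, c17, c18, c19, c3, c4, c5, c7, c8, c9}.
Common ancestors: {c13, c19, c7, c8, c9}.
Among these, c19 is not an ancestor of any other common ancestor — it is the merge base.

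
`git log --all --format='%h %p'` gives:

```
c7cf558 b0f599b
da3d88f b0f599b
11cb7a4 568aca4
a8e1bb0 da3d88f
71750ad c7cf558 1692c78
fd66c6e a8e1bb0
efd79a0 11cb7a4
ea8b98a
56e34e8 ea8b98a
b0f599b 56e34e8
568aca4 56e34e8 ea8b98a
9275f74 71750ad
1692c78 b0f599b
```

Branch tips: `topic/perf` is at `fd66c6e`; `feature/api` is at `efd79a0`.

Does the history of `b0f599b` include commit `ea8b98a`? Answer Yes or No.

Yes

Ancestors of b0f599b (commits reachable by following parents): {56e34e8, b0f599b, ea8b98a}.
ea8b98a is in that set, so it is an ancestor of b0f599b.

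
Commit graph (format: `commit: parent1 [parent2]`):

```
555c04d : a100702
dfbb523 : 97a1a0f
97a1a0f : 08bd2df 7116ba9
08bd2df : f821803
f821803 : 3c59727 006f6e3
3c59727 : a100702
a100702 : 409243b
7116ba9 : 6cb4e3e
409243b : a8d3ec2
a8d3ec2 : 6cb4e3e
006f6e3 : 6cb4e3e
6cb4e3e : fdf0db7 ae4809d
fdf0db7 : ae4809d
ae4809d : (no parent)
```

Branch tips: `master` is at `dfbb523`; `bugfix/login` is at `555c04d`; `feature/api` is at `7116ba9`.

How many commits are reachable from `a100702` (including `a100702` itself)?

Walking parent pointers from a100702: reachable set = {409243b, 6cb4e3e, a100702, a8d3ec2, ae4809d, fdf0db7}.
That is 6 commits.

6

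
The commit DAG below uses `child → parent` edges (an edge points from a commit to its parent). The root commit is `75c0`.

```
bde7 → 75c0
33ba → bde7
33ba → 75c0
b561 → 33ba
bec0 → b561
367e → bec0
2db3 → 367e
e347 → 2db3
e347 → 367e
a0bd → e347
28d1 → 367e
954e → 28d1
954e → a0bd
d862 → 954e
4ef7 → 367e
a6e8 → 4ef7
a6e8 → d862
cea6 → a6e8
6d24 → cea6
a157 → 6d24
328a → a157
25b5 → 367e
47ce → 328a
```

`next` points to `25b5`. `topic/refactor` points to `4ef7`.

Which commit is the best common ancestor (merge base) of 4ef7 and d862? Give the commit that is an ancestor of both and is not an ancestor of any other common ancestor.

367e

Ancestors of 4ef7: {33ba, 367e, 4ef7, 75c0, b561, bde7, bec0}.
Ancestors of d862: {28d1, 2db3, 33ba, 367e, 75c0, 954e, a0bd, b561, bde7, bec0, d862, e347}.
Common ancestors: {33ba, 367e, 75c0, b561, bde7, bec0}.
Among these, 367e is not an ancestor of any other common ancestor — it is the merge base.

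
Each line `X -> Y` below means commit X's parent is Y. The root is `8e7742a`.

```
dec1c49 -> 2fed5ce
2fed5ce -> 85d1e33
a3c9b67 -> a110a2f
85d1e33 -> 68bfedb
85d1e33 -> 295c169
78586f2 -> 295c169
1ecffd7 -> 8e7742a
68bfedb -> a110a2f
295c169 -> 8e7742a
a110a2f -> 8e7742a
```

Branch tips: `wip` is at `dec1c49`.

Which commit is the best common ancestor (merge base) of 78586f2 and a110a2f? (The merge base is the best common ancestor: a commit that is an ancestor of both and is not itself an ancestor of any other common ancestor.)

8e7742a

Ancestors of 78586f2: {295c169, 78586f2, 8e7742a}.
Ancestors of a110a2f: {8e7742a, a110a2f}.
Common ancestors: {8e7742a}.
The only common ancestor is 8e7742a, so it is the merge base.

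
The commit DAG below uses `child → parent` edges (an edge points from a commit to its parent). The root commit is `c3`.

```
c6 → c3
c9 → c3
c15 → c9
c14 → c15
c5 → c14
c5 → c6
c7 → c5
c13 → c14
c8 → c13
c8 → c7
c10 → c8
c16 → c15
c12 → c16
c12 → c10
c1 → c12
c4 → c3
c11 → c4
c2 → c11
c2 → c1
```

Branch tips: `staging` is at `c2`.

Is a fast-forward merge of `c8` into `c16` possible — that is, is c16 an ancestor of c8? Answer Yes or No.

No

A fast-forward from c16 to c8 is possible iff c16 is an ancestor of c8.
Ancestors of c8: {c13, c14, c15, c3, c5, c6, c7, c8, c9}.
c16 is not among them, so fast-forward is not possible.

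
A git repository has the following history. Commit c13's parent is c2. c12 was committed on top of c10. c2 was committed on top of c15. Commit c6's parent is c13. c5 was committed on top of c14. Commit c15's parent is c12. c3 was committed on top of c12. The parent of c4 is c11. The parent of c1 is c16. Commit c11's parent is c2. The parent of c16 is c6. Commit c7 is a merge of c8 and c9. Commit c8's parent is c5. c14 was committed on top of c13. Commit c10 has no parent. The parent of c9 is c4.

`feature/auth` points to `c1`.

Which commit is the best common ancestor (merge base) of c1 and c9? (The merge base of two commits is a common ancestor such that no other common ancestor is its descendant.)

Ancestors of c1: {c1, c10, c12, c13, c15, c16, c2, c6}.
Ancestors of c9: {c10, c11, c12, c15, c2, c4, c9}.
Common ancestors: {c10, c12, c15, c2}.
Among these, c2 is not an ancestor of any other common ancestor — it is the merge base.

c2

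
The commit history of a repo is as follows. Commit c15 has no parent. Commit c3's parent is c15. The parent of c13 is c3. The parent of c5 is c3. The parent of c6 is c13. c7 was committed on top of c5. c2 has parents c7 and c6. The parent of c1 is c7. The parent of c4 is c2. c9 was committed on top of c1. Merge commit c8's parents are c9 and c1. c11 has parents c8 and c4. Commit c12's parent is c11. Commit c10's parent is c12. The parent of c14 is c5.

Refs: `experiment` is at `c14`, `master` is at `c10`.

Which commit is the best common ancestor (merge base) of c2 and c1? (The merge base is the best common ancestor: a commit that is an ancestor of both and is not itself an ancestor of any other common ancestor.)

Ancestors of c2: {c13, c15, c2, c3, c5, c6, c7}.
Ancestors of c1: {c1, c15, c3, c5, c7}.
Common ancestors: {c15, c3, c5, c7}.
Among these, c7 is not an ancestor of any other common ancestor — it is the merge base.

c7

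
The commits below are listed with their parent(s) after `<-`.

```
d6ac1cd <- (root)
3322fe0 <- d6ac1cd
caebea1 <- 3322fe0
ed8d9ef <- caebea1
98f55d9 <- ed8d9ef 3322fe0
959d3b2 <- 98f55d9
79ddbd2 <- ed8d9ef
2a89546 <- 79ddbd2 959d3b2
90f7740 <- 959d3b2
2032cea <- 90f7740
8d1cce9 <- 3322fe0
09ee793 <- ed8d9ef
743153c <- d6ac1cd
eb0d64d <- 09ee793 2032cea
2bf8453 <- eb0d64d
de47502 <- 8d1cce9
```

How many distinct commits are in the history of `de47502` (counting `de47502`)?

Walking parent pointers from de47502: reachable set = {3322fe0, 8d1cce9, d6ac1cd, de47502}.
That is 4 commits.

4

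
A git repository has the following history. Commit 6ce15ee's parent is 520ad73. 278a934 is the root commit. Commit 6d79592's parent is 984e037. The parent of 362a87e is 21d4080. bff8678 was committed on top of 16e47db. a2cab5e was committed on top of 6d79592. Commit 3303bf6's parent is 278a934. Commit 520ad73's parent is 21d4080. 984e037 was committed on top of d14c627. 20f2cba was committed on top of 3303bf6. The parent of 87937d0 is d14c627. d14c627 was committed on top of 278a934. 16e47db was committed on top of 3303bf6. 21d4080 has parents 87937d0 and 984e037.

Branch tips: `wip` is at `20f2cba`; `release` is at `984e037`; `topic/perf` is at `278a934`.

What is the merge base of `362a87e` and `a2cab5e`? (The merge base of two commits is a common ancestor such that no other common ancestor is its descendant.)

984e037

Ancestors of 362a87e: {21d4080, 278a934, 362a87e, 87937d0, 984e037, d14c627}.
Ancestors of a2cab5e: {278a934, 6d79592, 984e037, a2cab5e, d14c627}.
Common ancestors: {278a934, 984e037, d14c627}.
Among these, 984e037 is not an ancestor of any other common ancestor — it is the merge base.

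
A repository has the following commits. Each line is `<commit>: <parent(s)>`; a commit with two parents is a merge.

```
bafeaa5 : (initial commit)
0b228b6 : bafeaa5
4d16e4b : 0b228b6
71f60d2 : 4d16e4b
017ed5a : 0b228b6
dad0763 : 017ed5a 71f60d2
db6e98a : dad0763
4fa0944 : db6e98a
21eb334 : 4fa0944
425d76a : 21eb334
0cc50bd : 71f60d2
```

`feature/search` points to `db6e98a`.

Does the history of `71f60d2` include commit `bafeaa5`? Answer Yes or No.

Yes

Ancestors of 71f60d2 (commits reachable by following parents): {0b228b6, 4d16e4b, 71f60d2, bafeaa5}.
bafeaa5 is in that set, so it is an ancestor of 71f60d2.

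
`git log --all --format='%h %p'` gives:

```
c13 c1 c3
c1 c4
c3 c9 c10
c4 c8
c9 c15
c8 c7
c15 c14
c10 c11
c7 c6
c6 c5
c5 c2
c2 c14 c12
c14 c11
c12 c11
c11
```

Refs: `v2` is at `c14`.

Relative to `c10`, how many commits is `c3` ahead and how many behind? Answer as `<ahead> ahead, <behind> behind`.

4 ahead, 0 behind

Reachable from c3: {c10, c11, c14, c15, c3, c9}.
Reachable from c10: {c10, c11}.
Only in c3's history (ahead): {c14, c15, c3, c9} — 4.
Only in c10's history (behind): {} — 0.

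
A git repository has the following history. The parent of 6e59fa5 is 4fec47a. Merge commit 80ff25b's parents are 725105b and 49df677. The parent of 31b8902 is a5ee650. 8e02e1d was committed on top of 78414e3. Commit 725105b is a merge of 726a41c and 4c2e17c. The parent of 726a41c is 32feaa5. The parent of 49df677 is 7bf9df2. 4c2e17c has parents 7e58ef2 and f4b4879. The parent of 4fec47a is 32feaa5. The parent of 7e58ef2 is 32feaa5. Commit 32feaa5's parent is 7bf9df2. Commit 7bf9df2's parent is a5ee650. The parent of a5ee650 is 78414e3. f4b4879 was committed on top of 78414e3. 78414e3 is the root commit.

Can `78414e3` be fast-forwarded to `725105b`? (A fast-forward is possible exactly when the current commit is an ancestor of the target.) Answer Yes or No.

A fast-forward from 78414e3 to 725105b is possible iff 78414e3 is an ancestor of 725105b.
Ancestors of 725105b: {32feaa5, 4c2e17c, 725105b, 726a41c, 78414e3, 7bf9df2, 7e58ef2, a5ee650, f4b4879}.
78414e3 is among them, so fast-forward is possible.

Yes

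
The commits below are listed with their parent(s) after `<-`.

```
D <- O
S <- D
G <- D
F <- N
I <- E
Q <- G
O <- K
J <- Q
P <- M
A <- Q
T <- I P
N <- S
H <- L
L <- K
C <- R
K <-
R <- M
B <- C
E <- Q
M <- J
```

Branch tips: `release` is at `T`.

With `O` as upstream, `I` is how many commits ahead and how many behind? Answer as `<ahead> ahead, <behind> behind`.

Reachable from I: {D, E, G, I, K, O, Q}.
Reachable from O: {K, O}.
Only in I's history (ahead): {D, E, G, I, Q} — 5.
Only in O's history (behind): {} — 0.

5 ahead, 0 behind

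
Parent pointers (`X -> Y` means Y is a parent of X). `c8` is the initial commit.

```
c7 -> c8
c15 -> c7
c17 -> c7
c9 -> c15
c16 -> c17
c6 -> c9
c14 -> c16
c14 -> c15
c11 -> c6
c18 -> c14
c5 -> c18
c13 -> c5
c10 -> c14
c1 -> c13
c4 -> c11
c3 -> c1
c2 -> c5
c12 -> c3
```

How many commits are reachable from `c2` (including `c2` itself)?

Walking parent pointers from c2: reachable set = {c14, c15, c16, c17, c18, c2, c5, c7, c8}.
That is 9 commits.

9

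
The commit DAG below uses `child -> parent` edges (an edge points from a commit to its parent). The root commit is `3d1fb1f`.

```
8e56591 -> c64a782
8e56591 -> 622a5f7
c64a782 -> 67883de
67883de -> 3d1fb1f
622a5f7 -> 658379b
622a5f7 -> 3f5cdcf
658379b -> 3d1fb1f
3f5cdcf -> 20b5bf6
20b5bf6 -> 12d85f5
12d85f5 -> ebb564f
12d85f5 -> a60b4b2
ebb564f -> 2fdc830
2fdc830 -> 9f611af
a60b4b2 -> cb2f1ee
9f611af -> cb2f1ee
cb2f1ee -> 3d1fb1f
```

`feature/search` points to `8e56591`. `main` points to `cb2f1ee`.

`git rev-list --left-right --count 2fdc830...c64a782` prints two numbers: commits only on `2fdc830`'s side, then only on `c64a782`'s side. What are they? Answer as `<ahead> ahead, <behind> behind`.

Reachable from 2fdc830: {2fdc830, 3d1fb1f, 9f611af, cb2f1ee}.
Reachable from c64a782: {3d1fb1f, 67883de, c64a782}.
Only in 2fdc830's history (ahead): {2fdc830, 9f611af, cb2f1ee} — 3.
Only in c64a782's history (behind): {67883de, c64a782} — 2.

3 ahead, 2 behind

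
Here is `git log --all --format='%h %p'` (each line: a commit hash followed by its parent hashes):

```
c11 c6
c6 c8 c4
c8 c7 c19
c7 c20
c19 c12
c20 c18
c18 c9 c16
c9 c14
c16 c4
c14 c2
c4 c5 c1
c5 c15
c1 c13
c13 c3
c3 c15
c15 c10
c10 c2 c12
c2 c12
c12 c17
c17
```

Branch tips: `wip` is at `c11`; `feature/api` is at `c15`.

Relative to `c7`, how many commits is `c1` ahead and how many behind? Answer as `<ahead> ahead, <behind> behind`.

Reachable from c1: {c1, c10, c12, c13, c15, c17, c2, c3}.
Reachable from c7: {c1, c10, c12, c13, c14, c15, c16, c17, c18, c2, c20, c3, c4, c5, c7, c9}.
Only in c1's history (ahead): {} — 0.
Only in c7's history (behind): {c14, c16, c18, c20, c4, c5, c7, c9} — 8.

0 ahead, 8 behind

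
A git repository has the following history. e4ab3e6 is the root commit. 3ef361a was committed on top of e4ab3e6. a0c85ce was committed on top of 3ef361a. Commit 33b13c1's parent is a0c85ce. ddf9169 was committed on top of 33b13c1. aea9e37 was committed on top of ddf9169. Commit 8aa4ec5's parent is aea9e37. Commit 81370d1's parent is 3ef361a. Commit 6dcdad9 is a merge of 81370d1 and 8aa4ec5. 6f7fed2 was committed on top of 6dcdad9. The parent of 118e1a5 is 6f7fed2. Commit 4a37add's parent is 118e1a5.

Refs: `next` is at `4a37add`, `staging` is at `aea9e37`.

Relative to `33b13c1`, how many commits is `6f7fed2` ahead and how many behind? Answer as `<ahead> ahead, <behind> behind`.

Reachable from 6f7fed2: {33b13c1, 3ef361a, 6dcdad9, 6f7fed2, 81370d1, 8aa4ec5, a0c85ce, aea9e37, ddf9169, e4ab3e6}.
Reachable from 33b13c1: {33b13c1, 3ef361a, a0c85ce, e4ab3e6}.
Only in 6f7fed2's history (ahead): {6dcdad9, 6f7fed2, 81370d1, 8aa4ec5, aea9e37, ddf9169} — 6.
Only in 33b13c1's history (behind): {} — 0.

6 ahead, 0 behind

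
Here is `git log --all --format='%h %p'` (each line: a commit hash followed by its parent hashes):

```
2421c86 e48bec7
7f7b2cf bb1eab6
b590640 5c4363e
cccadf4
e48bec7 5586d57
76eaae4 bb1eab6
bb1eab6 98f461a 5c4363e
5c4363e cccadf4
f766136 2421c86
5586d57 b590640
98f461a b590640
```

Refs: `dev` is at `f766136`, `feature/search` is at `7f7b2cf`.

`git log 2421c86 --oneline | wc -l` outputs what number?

6

Walking parent pointers from 2421c86: reachable set = {2421c86, 5586d57, 5c4363e, b590640, cccadf4, e48bec7}.
That is 6 commits.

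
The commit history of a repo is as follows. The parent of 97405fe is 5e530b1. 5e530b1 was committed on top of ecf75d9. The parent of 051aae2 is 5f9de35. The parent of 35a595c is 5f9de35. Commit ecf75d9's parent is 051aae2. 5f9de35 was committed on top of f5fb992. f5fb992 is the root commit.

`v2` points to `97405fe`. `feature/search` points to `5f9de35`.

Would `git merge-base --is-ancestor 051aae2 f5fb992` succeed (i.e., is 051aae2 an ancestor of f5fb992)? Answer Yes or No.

Ancestors of f5fb992: {f5fb992}.
051aae2 is not in that set, so it is not an ancestor of f5fb992.

No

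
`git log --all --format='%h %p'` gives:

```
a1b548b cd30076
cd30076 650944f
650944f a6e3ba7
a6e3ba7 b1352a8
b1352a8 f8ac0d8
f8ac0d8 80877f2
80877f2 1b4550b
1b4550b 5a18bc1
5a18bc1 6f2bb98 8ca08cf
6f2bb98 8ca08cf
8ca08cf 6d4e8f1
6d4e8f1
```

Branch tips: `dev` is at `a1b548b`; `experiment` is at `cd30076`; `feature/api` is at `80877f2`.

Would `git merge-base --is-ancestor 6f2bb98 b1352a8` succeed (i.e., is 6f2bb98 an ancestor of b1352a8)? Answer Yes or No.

Ancestors of b1352a8 (commits reachable by following parents): {1b4550b, 5a18bc1, 6d4e8f1, 6f2bb98, 80877f2, 8ca08cf, b1352a8, f8ac0d8}.
6f2bb98 is in that set, so it is an ancestor of b1352a8.

Yes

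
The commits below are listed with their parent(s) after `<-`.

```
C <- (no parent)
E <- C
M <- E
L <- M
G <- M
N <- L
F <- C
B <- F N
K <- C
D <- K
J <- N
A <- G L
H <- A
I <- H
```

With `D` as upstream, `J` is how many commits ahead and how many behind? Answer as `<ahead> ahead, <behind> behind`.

Reachable from J: {C, E, J, L, M, N}.
Reachable from D: {C, D, K}.
Only in J's history (ahead): {E, J, L, M, N} — 5.
Only in D's history (behind): {D, K} — 2.

5 ahead, 2 behind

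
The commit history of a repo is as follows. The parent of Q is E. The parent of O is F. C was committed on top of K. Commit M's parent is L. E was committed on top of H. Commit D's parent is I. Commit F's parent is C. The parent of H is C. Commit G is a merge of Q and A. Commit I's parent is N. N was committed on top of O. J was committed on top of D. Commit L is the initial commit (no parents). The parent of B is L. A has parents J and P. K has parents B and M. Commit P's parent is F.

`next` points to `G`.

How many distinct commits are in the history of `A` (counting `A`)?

Walking parent pointers from A: reachable set = {A, B, C, D, F, I, J, K, L, M, N, O, P}.
That is 13 commits.

13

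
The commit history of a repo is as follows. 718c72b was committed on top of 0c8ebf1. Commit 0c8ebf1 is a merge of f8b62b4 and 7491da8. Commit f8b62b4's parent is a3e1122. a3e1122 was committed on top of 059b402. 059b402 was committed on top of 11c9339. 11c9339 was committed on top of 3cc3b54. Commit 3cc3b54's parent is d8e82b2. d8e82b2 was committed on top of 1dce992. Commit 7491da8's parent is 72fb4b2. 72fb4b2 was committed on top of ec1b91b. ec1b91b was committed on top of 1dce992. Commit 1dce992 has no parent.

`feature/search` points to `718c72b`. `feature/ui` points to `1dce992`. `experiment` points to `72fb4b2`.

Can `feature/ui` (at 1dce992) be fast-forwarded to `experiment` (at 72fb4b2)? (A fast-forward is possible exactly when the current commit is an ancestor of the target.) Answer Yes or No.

Yes

A fast-forward from 1dce992 to 72fb4b2 is possible iff 1dce992 is an ancestor of 72fb4b2.
Ancestors of 72fb4b2: {1dce992, 72fb4b2, ec1b91b}.
1dce992 is among them, so fast-forward is possible.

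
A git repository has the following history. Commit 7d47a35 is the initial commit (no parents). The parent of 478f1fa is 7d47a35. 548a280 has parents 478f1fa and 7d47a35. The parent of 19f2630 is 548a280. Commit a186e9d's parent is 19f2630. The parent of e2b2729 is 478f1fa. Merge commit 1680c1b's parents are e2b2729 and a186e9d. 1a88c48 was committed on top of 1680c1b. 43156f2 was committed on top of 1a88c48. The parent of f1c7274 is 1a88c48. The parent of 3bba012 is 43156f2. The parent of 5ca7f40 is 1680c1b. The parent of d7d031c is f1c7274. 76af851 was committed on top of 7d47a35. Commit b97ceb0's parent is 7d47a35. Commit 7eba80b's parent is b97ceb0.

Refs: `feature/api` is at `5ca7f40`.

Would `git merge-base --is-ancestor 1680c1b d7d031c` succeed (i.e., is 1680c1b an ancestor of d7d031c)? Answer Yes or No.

Ancestors of d7d031c (commits reachable by following parents): {1680c1b, 19f2630, 1a88c48, 478f1fa, 548a280, 7d47a35, a186e9d, d7d031c, e2b2729, f1c7274}.
1680c1b is in that set, so it is an ancestor of d7d031c.

Yes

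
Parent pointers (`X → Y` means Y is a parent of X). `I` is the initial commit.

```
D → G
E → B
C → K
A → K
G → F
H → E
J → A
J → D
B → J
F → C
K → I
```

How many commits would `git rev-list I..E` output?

9

Reachable from E: {A, B, C, D, E, F, G, I, J, K}.
Reachable from I: {I}.
In E's history but not I's: {A, B, C, D, E, F, G, J, K} — 9 commits.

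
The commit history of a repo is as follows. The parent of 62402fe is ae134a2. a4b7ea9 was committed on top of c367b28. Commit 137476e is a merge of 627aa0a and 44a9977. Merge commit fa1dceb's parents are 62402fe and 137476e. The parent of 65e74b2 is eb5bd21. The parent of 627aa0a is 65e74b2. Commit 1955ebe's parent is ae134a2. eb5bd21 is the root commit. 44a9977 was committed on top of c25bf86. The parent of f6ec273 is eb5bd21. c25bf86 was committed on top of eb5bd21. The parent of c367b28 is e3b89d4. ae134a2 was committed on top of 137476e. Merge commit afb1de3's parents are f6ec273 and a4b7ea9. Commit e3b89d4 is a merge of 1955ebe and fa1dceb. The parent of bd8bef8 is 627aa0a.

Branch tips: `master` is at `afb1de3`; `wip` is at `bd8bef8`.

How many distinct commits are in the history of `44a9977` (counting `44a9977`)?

3

Walking parent pointers from 44a9977: reachable set = {44a9977, c25bf86, eb5bd21}.
That is 3 commits.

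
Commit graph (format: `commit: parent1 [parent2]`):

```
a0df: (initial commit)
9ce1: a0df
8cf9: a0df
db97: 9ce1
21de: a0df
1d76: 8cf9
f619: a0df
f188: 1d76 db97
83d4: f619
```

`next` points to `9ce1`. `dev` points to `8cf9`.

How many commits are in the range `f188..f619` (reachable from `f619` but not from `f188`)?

Reachable from f619: {a0df, f619}.
Reachable from f188: {1d76, 8cf9, 9ce1, a0df, db97, f188}.
In f619's history but not f188's: {f619} — 1 commit.

1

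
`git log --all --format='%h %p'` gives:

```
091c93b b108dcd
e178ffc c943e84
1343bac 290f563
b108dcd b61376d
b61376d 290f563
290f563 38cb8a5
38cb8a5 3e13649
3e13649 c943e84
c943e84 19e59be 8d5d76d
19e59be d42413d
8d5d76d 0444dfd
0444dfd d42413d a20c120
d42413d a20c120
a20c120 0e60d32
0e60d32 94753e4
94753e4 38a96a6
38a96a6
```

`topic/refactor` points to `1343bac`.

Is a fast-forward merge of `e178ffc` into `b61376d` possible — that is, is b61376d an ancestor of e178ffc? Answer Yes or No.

A fast-forward from b61376d to e178ffc is possible iff b61376d is an ancestor of e178ffc.
Ancestors of e178ffc: {0444dfd, 0e60d32, 19e59be, 38a96a6, 8d5d76d, 94753e4, a20c120, c943e84, d42413d, e178ffc}.
b61376d is not among them, so fast-forward is not possible.

No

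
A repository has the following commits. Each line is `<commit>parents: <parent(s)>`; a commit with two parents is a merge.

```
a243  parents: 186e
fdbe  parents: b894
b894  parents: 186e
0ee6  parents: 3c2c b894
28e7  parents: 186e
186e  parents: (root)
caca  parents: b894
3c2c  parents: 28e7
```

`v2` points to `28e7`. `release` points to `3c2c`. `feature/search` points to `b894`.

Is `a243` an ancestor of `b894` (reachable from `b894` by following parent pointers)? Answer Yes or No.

No

Ancestors of b894: {186e, b894}.
a243 is not in that set, so it is not an ancestor of b894.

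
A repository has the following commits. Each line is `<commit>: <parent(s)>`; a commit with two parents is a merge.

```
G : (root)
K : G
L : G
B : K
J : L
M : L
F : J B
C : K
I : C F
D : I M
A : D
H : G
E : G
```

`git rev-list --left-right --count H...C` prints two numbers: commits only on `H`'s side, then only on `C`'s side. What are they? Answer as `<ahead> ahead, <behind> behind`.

1 ahead, 2 behind

Reachable from H: {G, H}.
Reachable from C: {C, G, K}.
Only in H's history (ahead): {H} — 1.
Only in C's history (behind): {C, K} — 2.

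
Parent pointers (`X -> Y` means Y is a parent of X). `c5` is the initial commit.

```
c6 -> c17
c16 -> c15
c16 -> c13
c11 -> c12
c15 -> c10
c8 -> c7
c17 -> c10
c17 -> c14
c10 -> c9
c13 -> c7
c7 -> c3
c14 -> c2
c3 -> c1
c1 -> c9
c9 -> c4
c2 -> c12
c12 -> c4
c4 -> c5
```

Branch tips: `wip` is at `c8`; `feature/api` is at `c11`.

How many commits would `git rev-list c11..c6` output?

Reachable from c6: {c10, c12, c14, c17, c2, c4, c5, c6, c9}.
Reachable from c11: {c11, c12, c4, c5}.
In c6's history but not c11's: {c10, c14, c17, c2, c6, c9} — 6 commits.

6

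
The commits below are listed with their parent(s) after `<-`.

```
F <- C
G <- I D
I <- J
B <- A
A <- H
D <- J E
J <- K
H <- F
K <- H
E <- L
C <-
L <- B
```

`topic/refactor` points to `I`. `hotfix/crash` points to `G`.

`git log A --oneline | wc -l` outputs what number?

Walking parent pointers from A: reachable set = {A, C, F, H}.
That is 4 commits.

4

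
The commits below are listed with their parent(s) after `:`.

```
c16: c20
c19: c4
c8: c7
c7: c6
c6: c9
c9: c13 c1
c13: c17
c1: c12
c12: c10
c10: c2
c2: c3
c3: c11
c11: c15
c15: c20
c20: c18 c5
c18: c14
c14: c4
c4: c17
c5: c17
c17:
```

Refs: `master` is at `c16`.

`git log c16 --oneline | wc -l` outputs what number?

7

Walking parent pointers from c16: reachable set = {c14, c16, c17, c18, c20, c4, c5}.
That is 7 commits.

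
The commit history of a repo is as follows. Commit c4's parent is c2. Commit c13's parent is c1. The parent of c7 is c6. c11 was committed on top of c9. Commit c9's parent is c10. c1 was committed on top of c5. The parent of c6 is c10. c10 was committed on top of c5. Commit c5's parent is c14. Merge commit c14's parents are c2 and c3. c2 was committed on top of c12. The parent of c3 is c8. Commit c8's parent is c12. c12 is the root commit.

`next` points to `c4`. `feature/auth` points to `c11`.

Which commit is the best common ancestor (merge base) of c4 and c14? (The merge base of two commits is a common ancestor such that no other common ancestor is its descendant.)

c2

Ancestors of c4: {c12, c2, c4}.
Ancestors of c14: {c12, c14, c2, c3, c8}.
Common ancestors: {c12, c2}.
Among these, c2 is not an ancestor of any other common ancestor — it is the merge base.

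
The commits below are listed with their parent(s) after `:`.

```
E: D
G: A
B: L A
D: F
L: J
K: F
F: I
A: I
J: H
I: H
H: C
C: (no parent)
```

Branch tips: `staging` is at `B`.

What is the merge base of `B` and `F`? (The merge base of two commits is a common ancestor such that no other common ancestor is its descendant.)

I

Ancestors of B: {A, B, C, H, I, J, L}.
Ancestors of F: {C, F, H, I}.
Common ancestors: {C, H, I}.
Among these, I is not an ancestor of any other common ancestor — it is the merge base.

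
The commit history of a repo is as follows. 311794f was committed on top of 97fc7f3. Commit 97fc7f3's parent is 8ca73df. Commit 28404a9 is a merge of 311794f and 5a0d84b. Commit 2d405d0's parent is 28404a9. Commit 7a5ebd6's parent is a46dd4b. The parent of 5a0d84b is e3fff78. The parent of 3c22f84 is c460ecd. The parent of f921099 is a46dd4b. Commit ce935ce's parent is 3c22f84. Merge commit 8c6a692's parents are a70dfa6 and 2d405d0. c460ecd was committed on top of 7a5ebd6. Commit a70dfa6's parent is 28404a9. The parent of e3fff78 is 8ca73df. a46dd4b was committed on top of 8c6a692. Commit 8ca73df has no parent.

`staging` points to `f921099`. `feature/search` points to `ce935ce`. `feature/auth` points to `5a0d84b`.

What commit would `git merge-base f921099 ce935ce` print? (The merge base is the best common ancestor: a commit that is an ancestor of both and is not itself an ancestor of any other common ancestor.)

a46dd4b

Ancestors of f921099: {28404a9, 2d405d0, 311794f, 5a0d84b, 8c6a692, 8ca73df, 97fc7f3, a46dd4b, a70dfa6, e3fff78, f921099}.
Ancestors of ce935ce: {28404a9, 2d405d0, 311794f, 3c22f84, 5a0d84b, 7a5ebd6, 8c6a692, 8ca73df, 97fc7f3, a46dd4b, a70dfa6, c460ecd, ce935ce, e3fff78}.
Common ancestors: {28404a9, 2d405d0, 311794f, 5a0d84b, 8c6a692, 8ca73df, 97fc7f3, a46dd4b, a70dfa6, e3fff78}.
Among these, a46dd4b is not an ancestor of any other common ancestor — it is the merge base.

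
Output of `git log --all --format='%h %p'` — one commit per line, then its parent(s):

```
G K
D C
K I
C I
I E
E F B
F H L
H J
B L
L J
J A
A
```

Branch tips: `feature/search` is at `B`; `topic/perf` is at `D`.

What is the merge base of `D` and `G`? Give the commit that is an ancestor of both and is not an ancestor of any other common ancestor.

Ancestors of D: {A, B, C, D, E, F, H, I, J, L}.
Ancestors of G: {A, B, E, F, G, H, I, J, K, L}.
Common ancestors: {A, B, E, F, H, I, J, L}.
Among these, I is not an ancestor of any other common ancestor — it is the merge base.

I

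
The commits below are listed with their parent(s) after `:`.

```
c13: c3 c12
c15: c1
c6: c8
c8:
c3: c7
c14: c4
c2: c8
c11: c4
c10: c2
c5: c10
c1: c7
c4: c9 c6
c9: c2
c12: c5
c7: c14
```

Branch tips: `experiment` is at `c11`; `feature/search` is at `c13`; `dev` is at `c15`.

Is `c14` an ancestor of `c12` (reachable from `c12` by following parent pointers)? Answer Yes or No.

Ancestors of c12: {c10, c12, c2, c5, c8}.
c14 is not in that set, so it is not an ancestor of c12.

No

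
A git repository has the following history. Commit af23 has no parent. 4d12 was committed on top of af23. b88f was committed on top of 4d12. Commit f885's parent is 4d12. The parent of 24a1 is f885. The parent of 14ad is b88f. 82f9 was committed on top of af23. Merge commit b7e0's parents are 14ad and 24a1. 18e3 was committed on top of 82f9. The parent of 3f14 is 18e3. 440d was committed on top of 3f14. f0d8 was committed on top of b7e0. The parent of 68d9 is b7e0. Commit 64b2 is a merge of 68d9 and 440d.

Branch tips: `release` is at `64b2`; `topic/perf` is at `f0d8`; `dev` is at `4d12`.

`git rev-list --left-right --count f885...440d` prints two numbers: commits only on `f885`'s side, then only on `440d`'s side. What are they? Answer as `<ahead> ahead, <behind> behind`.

2 ahead, 4 behind

Reachable from f885: {4d12, af23, f885}.
Reachable from 440d: {18e3, 3f14, 440d, 82f9, af23}.
Only in f885's history (ahead): {4d12, f885} — 2.
Only in 440d's history (behind): {18e3, 3f14, 440d, 82f9} — 4.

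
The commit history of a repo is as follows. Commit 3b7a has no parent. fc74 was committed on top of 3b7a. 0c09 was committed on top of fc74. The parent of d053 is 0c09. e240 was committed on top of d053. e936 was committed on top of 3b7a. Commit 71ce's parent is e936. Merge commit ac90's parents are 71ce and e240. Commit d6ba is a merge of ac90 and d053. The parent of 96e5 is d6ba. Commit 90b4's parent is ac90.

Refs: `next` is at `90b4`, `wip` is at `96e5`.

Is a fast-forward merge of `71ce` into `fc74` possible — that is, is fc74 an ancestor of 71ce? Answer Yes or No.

A fast-forward from fc74 to 71ce is possible iff fc74 is an ancestor of 71ce.
Ancestors of 71ce: {3b7a, 71ce, e936}.
fc74 is not among them, so fast-forward is not possible.

No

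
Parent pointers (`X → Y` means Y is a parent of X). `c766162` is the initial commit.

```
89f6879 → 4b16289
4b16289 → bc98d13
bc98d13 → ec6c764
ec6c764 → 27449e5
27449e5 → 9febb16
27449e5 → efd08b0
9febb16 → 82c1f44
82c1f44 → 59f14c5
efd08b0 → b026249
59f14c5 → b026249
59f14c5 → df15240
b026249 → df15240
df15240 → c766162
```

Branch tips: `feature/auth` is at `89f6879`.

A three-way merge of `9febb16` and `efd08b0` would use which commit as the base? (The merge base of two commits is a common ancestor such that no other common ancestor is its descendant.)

b026249

Ancestors of 9febb16: {59f14c5, 82c1f44, 9febb16, b026249, c766162, df15240}.
Ancestors of efd08b0: {b026249, c766162, df15240, efd08b0}.
Common ancestors: {b026249, c766162, df15240}.
Among these, b026249 is not an ancestor of any other common ancestor — it is the merge base.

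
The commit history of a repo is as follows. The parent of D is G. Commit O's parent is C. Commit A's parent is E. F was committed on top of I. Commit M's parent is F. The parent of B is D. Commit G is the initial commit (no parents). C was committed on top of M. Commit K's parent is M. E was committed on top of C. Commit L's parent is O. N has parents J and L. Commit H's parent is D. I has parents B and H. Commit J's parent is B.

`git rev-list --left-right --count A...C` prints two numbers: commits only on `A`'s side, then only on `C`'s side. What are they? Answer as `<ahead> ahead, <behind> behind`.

Reachable from A: {A, B, C, D, E, F, G, H, I, M}.
Reachable from C: {B, C, D, F, G, H, I, M}.
Only in A's history (ahead): {A, E} — 2.
Only in C's history (behind): {} — 0.

2 ahead, 0 behind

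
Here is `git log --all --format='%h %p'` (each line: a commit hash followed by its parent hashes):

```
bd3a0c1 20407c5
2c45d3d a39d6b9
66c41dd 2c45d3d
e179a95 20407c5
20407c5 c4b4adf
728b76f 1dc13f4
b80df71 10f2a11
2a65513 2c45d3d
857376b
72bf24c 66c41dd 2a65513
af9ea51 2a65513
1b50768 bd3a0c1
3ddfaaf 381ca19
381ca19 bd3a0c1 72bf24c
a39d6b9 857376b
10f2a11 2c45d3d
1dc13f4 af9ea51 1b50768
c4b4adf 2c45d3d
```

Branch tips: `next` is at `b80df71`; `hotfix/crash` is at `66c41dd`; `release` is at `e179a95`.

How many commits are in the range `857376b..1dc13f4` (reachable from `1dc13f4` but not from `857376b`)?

Reachable from 1dc13f4: {1b50768, 1dc13f4, 20407c5, 2a65513, 2c45d3d, 857376b, a39d6b9, af9ea51, bd3a0c1, c4b4adf}.
Reachable from 857376b: {857376b}.
In 1dc13f4's history but not 857376b's: {1b50768, 1dc13f4, 20407c5, 2a65513, 2c45d3d, a39d6b9, af9ea51, bd3a0c1, c4b4adf} — 9 commits.

9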